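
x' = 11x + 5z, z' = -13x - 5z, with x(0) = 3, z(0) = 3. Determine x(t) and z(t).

x(t) = 39e^(3t)sin(t) + 3e^(3t)cos(t), z(t) = -63e^(3t)sin(t) + 3e^(3t)cos(t)

Coefficient matrix A = [[11, 5], [-13, -5]].
Characteristic polynomial det(A - λI) = λ^2 - 6λ + 10 = 0.
Eigenvalues λ = 3 ± i (complex conjugate pair).
For λ=3+i: an eigenvector is (-2,3) - i(-1,2) = (-2 + i, 3 - 2i).
A real fundamental pair from Re and Im of e^((3+i)t)v: X_1 = e^(3t)(cos(t)·(-2,3) + sin(t)·(-1,2)), X_2 = e^(3t)(sin(t)·(-2,3) - cos(t)·(-1,2)).
General solution: K_1X_1 + K_2X_2.
Applying x(0)=3, z(0)=3 gives K_1=-9, K_2=-15.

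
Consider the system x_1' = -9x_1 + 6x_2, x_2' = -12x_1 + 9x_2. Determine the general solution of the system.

Coefficient matrix A = [[-9, 6], [-12, 9]].
Characteristic polynomial det(A - λI) = λ^2 - 9 = 0.
Eigenvalues λ = -3, 3.
For λ=-3: (A-λI) row 1 is [-6, 6], so an eigenvector is (1, 1).
For λ=3: (A-λI) row 1 is [-12, 6], so an eigenvector is (1, 2).
General solution: C_1e^(-3t)(1,1) + C_2e^(3t)(1,2).

x_1(t) = C_1e^(-3t) + C_2e^(3t), x_2(t) = C_1e^(-3t) + 2C_2e^(3t)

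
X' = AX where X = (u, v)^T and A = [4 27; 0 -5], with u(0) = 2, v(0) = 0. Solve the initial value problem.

Coefficient matrix A = [[4, 27], [0, -5]].
Characteristic polynomial det(A - λI) = λ^2 + λ - 20 = 0.
Eigenvalues λ = 4, -5.
For λ=4: (A-λI) row 1 is [0, 27], so an eigenvector is (1, 0).
For λ=-5: (A-λI) row 1 is [9, 27], so an eigenvector is (-3, 1).
General solution: C_1e^(4t)(1,0) + C_2e^(-5t)(-3,1).
Applying u(0)=2, v(0)=0 gives C_1=2, C_2=0.

u(t) = 2e^(4t), v(t) = 0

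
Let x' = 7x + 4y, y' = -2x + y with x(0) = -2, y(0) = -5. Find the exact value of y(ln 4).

A = [[7,4],[-2,1]]; eigenvalues λ = 5, 3.
Eigenvectors: (2,-1) for λ=5, (1,-1) for λ=3.
From the initial condition, c_1 = -7, c_2 = 12.
y(ln 4) = (-7)(4^5)(-1) + (12)(4^3)(-1) = 6400.

6400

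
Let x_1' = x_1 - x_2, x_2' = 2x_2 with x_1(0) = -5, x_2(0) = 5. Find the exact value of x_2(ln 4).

80

A = [[1,-1],[0,2]]; eigenvalues λ = 1, 2.
Eigenvectors: (1,0) for λ=1, (-1,1) for λ=2.
From the initial condition, c_1 = 0, c_2 = 5.
x_2(ln 4) = (0)(4^1)(0) + (5)(4^2)(1) = 80.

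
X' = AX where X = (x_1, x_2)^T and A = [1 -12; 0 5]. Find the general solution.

Coefficient matrix A = [[1, -12], [0, 5]].
Characteristic polynomial det(A - λI) = λ^2 - 6λ + 5 = 0.
Eigenvalues λ = 1, 5.
For λ=1: (A-λI) row 1 is [0, -12], so an eigenvector is (-1, 0).
For λ=5: (A-λI) row 1 is [-4, -12], so an eigenvector is (-3, 1).
General solution: c_1e^(t)(-1,0) + c_2e^(5t)(-3,1).

x_1(t) = -c_1e^(t) - 3c_2e^(5t), x_2(t) = c_2e^(5t)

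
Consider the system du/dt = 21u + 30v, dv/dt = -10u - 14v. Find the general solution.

u(t) = -3c_1e^(t) - 2c_2e^(6t), v(t) = 2c_1e^(t) + c_2e^(6t)

Coefficient matrix A = [[21, 30], [-10, -14]].
Characteristic polynomial det(A - λI) = λ^2 - 7λ + 6 = 0.
Eigenvalues λ = 1, 6.
For λ=1: (A-λI) row 1 is [20, 30], so an eigenvector is (-3, 2).
For λ=6: (A-λI) row 1 is [15, 30], so an eigenvector is (-2, 1).
General solution: c_1e^(t)(-3,2) + c_2e^(6t)(-2,1).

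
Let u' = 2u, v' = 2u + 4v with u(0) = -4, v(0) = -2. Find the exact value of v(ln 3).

A = [[2,0],[2,4]]; eigenvalues λ = 2, 4.
Eigenvectors: (1,-1) for λ=2, (0,1) for λ=4.
From the initial condition, c_1 = -4, c_2 = -6.
v(ln 3) = (-4)(3^2)(-1) + (-6)(3^4)(1) = -450.

-450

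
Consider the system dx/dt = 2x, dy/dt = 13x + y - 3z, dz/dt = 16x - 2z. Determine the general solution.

x(t) = C_1e^(2t), y(t) = C_1e^(2t) + C_2e^(t) + C_3e^(-2t), z(t) = 4C_1e^(2t) + C_3e^(-2t)

Coefficient matrix A = [[2, 0, 0], [13, 1, -3], [16, 0, -2]].
det(A - λI) = 0 gives eigenvalues λ = 2, 1, -2.
For λ=2: eigenvector (1,1,4).
For λ=1: eigenvector (0,1,0).
For λ=-2: eigenvector (0,1,1).
General solution: C_1e^(2t)(1,1,4) + C_2e^(t)(0,1,0) + C_3e^(-2t)(0,1,1).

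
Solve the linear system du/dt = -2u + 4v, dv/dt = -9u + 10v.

u(t) = 2C_1e^(4t) + 2C_2te^(4t) - C_2e^(4t), v(t) = 3C_1e^(4t) + 3C_2te^(4t) - C_2e^(4t)

Coefficient matrix A = [[-2, 4], [-9, 10]].
Characteristic polynomial det(A - λI) = λ^2 - 8λ + 16 = 0.
Single eigenvalue λ = 4 with algebraic multiplicity 2.
Eigenvector v = (2,3); generalized eigenvector w with (A-λI)w=v is (-1,-1).
General solution: e^(4t)[C_1·v + C_2·(t·v + w)].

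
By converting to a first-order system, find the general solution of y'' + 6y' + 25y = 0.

Let x_1 = y, x_2 = y'. Then x_1' = x_2 and x_2' = -25x_1 - 6x_2.
A = [[0,1],[-25,-6]]; det(A-λI) = λ^2 + 6λ + 25.
Eigenvalues λ = -3 ± 4i.

y(t) = K_1e^(-3t)cos(4t) + K_2e^(-3t)sin(4t)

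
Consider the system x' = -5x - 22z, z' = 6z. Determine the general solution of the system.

x(t) = -2K_1e^(6t) + K_2e^(-5t), z(t) = K_1e^(6t)

Coefficient matrix A = [[-5, -22], [0, 6]].
Characteristic polynomial det(A - λI) = λ^2 - λ - 30 = 0.
Eigenvalues λ = 6, -5.
For λ=6: (A-λI) row 1 is [-11, -22], so an eigenvector is (-2, 1).
For λ=-5: (A-λI) row 1 is [0, -22], so an eigenvector is (1, 0).
General solution: K_1e^(6t)(-2,1) + K_2e^(-5t)(1,0).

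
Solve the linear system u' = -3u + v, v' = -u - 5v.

u(t) = c_1e^(-4t) + c_2te^(-4t) - 2c_2e^(-4t), v(t) = -c_1e^(-4t) - c_2te^(-4t) + 3c_2e^(-4t)

Coefficient matrix A = [[-3, 1], [-1, -5]].
Characteristic polynomial det(A - λI) = λ^2 + 8λ + 16 = 0.
Single eigenvalue λ = -4 with algebraic multiplicity 2.
Eigenvector v = (1,-1); generalized eigenvector w with (A-λI)w=v is (-2,3).
General solution: e^(-4t)[c_1·v + c_2·(t·v + w)].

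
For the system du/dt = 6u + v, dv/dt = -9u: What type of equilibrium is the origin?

unstable improper node

A = [[6,1],[-9,0]]; det(A-λI) = λ^2 - 6λ + 9.
repeated λ = 3 with a single eigenvector.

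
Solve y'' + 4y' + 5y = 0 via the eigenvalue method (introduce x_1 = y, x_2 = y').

Let x_1 = y, x_2 = y'. Then x_1' = x_2 and x_2' = -5x_1 - 4x_2.
A = [[0,1],[-5,-4]]; det(A-λI) = λ^2 + 4λ + 5.
Eigenvalues λ = -2 ± i.

y(t) = C_1e^(-2t)cos(t) + C_2e^(-2t)sin(t)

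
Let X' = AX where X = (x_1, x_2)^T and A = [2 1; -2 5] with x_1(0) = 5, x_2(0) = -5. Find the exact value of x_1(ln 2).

-40

A = [[2,1],[-2,5]]; eigenvalues λ = 3, 4.
Eigenvectors: (1,1) for λ=3, (-1,-2) for λ=4.
From the initial condition, c_1 = 15, c_2 = 10.
x_1(ln 2) = (15)(2^3)(1) + (10)(2^4)(-1) = -40.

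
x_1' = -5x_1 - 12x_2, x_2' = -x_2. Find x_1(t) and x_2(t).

Coefficient matrix A = [[-5, -12], [0, -1]].
Characteristic polynomial det(A - λI) = λ^2 + 6λ + 5 = 0.
Eigenvalues λ = -5, -1.
For λ=-5: (A-λI) row 1 is [0, -12], so an eigenvector is (-1, 0).
For λ=-1: (A-λI) row 1 is [-4, -12], so an eigenvector is (-3, 1).
General solution: C_1e^(-5t)(-1,0) + C_2e^(-t)(-3,1).

x_1(t) = -C_1e^(-5t) - 3C_2e^(-t), x_2(t) = C_2e^(-t)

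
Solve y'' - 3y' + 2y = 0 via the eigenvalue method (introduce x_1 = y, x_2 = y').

y(t) = c_1e^(2t) + c_2e^(t)

Let x_1 = y, x_2 = y'. Then x_1' = x_2 and x_2' = -2x_1 + 3x_2.
A = [[0,1],[-2,3]]; det(A-λI) = λ^2 - 3λ + 2.
Eigenvalues λ = 2, 1 with eigenvectors (1,2), (1,1).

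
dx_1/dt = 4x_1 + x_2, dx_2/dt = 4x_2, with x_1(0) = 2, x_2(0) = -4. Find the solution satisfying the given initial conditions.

Coefficient matrix A = [[4, 1], [0, 4]].
Characteristic polynomial det(A - λI) = λ^2 - 8λ + 16 = 0.
Single eigenvalue λ = 4 with algebraic multiplicity 2.
Eigenvector v = (-1,0); generalized eigenvector w with (A-λI)w=v is (-3,-1).
General solution: e^(4t)[c_1·v + c_2·(t·v + w)].
Applying x_1(0)=2, x_2(0)=-4 gives c_1=-14, c_2=4.

x_1(t) = -4te^(4t) + 2e^(4t), x_2(t) = -4e^(4t)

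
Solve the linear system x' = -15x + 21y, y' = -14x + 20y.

x(t) = -c_1e^(6t) - 3c_2e^(-t), y(t) = -c_1e^(6t) - 2c_2e^(-t)

Coefficient matrix A = [[-15, 21], [-14, 20]].
Characteristic polynomial det(A - λI) = λ^2 - 5λ - 6 = 0.
Eigenvalues λ = 6, -1.
For λ=6: (A-λI) row 1 is [-21, 21], so an eigenvector is (-1, -1).
For λ=-1: (A-λI) row 1 is [-14, 21], so an eigenvector is (-3, -2).
General solution: c_1e^(6t)(-1,-1) + c_2e^(-t)(-3,-2).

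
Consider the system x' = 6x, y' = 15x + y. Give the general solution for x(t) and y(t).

x(t) = -K_1e^(6t), y(t) = -3K_1e^(6t) - K_2e^(t)

Coefficient matrix A = [[6, 0], [15, 1]].
Characteristic polynomial det(A - λI) = λ^2 - 7λ + 6 = 0.
Eigenvalues λ = 6, 1.
For λ=6: (A-λI) row 2 is [15, -5], so an eigenvector is (-1, -3).
For λ=1: (A-λI) row 1 is [5, 0], so an eigenvector is (0, -1).
General solution: K_1e^(6t)(-1,-3) + K_2e^(t)(0,-1).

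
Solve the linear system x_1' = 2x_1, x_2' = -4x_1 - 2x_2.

Coefficient matrix A = [[2, 0], [-4, -2]].
Characteristic polynomial det(A - λI) = λ^2 - 4 = 0.
Eigenvalues λ = 2, -2.
For λ=2: (A-λI) row 2 is [-4, -4], so an eigenvector is (1, -1).
For λ=-2: (A-λI) row 1 is [4, 0], so an eigenvector is (0, -1).
General solution: K_1e^(2t)(1,-1) + K_2e^(-2t)(0,-1).

x_1(t) = K_1e^(2t), x_2(t) = -K_1e^(2t) - K_2e^(-2t)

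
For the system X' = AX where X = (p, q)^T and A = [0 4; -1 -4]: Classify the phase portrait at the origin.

A = [[0,4],[-1,-4]]; det(A-λI) = λ^2 + 4λ + 4.
repeated λ = -2 with a single eigenvector.

stable improper node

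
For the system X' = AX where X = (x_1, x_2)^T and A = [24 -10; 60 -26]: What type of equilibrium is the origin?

A = [[24,-10],[60,-26]]; det(A-λI) = λ^2 + 2λ - 24.
λ = -6, 4: opposite signs.

saddle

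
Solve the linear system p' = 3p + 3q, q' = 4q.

p(t) = -C_1e^(3t) + 3C_2e^(4t), q(t) = C_2e^(4t)

Coefficient matrix A = [[3, 3], [0, 4]].
Characteristic polynomial det(A - λI) = λ^2 - 7λ + 12 = 0.
Eigenvalues λ = 3, 4.
For λ=3: (A-λI) row 1 is [0, 3], so an eigenvector is (-1, 0).
For λ=4: (A-λI) row 1 is [-1, 3], so an eigenvector is (3, 1).
General solution: C_1e^(3t)(-1,0) + C_2e^(4t)(3,1).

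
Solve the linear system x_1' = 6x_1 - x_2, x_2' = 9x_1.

Coefficient matrix A = [[6, -1], [9, 0]].
Characteristic polynomial det(A - λI) = λ^2 - 6λ + 9 = 0.
Single eigenvalue λ = 3 with algebraic multiplicity 2.
Eigenvector v = (-1,-3); generalized eigenvector w with (A-λI)w=v is (-1,-2).
General solution: e^(3t)[K_1·v + K_2·(t·v + w)].

x_1(t) = -K_1e^(3t) - K_2te^(3t) - K_2e^(3t), x_2(t) = -3K_1e^(3t) - 3K_2te^(3t) - 2K_2e^(3t)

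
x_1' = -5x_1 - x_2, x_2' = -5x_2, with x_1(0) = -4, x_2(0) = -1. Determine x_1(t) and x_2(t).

x_1(t) = te^(-5t) - 4e^(-5t), x_2(t) = -e^(-5t)

Coefficient matrix A = [[-5, -1], [0, -5]].
Characteristic polynomial det(A - λI) = λ^2 + 10λ + 25 = 0.
Single eigenvalue λ = -5 with algebraic multiplicity 2.
Eigenvector v = (-1,0); generalized eigenvector w with (A-λI)w=v is (1,1).
General solution: e^(-5t)[C_1·v + C_2·(t·v + w)].
Applying x_1(0)=-4, x_2(0)=-1 gives C_1=3, C_2=-1.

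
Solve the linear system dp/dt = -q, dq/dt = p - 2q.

p(t) = -C_1e^(-t) - C_2te^(-t) + 2C_2e^(-t), q(t) = -C_1e^(-t) - C_2te^(-t) + 3C_2e^(-t)

Coefficient matrix A = [[0, -1], [1, -2]].
Characteristic polynomial det(A - λI) = λ^2 + 2λ + 1 = 0.
Single eigenvalue λ = -1 with algebraic multiplicity 2.
Eigenvector v = (-1,-1); generalized eigenvector w with (A-λI)w=v is (2,3).
General solution: e^(-t)[C_1·v + C_2·(t·v + w)].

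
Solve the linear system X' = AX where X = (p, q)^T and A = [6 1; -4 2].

p(t) = K_1e^(4t) + K_2te^(4t) + 2K_2e^(4t), q(t) = -2K_1e^(4t) - 2K_2te^(4t) - 3K_2e^(4t)

Coefficient matrix A = [[6, 1], [-4, 2]].
Characteristic polynomial det(A - λI) = λ^2 - 8λ + 16 = 0.
Single eigenvalue λ = 4 with algebraic multiplicity 2.
Eigenvector v = (1,-2); generalized eigenvector w with (A-λI)w=v is (2,-3).
General solution: e^(4t)[K_1·v + K_2·(t·v + w)].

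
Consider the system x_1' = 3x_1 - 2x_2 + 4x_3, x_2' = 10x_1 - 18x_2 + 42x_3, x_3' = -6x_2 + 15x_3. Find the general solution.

x_1(t) = K_1e^(-t) + 2K_2e^(-2t), x_2(t) = 8K_1e^(-t) + 17K_2e^(-2t) + 2K_3e^(3t), x_3(t) = 3K_1e^(-t) + 6K_2e^(-2t) + K_3e^(3t)

Coefficient matrix A = [[3, -2, 4], [10, -18, 42], [0, -6, 15]].
det(A - λI) = 0 gives eigenvalues λ = -1, -2, 3.
For λ=-1: eigenvector (1,8,3).
For λ=-2: eigenvector (2,17,6).
For λ=3: eigenvector (0,2,1).
General solution: K_1e^(-t)(1,8,3) + K_2e^(-2t)(2,17,6) + K_3e^(3t)(0,2,1).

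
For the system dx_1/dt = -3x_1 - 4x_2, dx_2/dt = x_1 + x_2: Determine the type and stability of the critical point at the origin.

A = [[-3,-4],[1,1]]; det(A-λI) = λ^2 + 2λ + 1.
repeated λ = -1 with a single eigenvector.

stable improper node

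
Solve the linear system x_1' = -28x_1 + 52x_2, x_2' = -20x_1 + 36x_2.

Coefficient matrix A = [[-28, 52], [-20, 36]].
Characteristic polynomial det(A - λI) = λ^2 - 8λ + 32 = 0.
Eigenvalues λ = 4 ± 4i (complex conjugate pair).
For λ=4+4i: an eigenvector is (-2,-1) - i(3,2) = (-2 - 3i, -1 - 2i).
A real fundamental pair from Re and Im of e^((4+4i)t)v: X_1 = e^(4t)(cos(4t)·(-2,-1) + sin(4t)·(3,2)), X_2 = e^(4t)(sin(4t)·(-2,-1) - cos(4t)·(3,2)).
General solution: C_1X_1 + C_2X_2.

x_1(t) = 3C_1e^(4t)sin(4t) - 2C_1e^(4t)cos(4t) - 2C_2e^(4t)sin(4t) - 3C_2e^(4t)cos(4t), x_2(t) = 2C_1e^(4t)sin(4t) - C_1e^(4t)cos(4t) - C_2e^(4t)sin(4t) - 2C_2e^(4t)cos(4t)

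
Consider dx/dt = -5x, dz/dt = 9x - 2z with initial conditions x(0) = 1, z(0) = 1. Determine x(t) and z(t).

x(t) = e^(-5t), z(t) = 4e^(-2t) - 3e^(-5t)

Coefficient matrix A = [[-5, 0], [9, -2]].
Characteristic polynomial det(A - λI) = λ^2 + 7λ + 10 = 0.
Eigenvalues λ = -2, -5.
For λ=-2: (A-λI) row 1 is [-3, 0], so an eigenvector is (0, -1).
For λ=-5: (A-λI) row 2 is [9, 3], so an eigenvector is (1, -3).
General solution: C_1e^(-2t)(0,-1) + C_2e^(-5t)(1,-3).
Applying x(0)=1, z(0)=1 gives C_1=-4, C_2=1.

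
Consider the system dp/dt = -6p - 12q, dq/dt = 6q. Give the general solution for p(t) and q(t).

Coefficient matrix A = [[-6, -12], [0, 6]].
Characteristic polynomial det(A - λI) = λ^2 - 36 = 0.
Eigenvalues λ = -6, 6.
For λ=-6: (A-λI) row 1 is [0, -12], so an eigenvector is (1, 0).
For λ=6: (A-λI) row 1 is [-12, -12], so an eigenvector is (-1, 1).
General solution: c_1e^(-6t)(1,0) + c_2e^(6t)(-1,1).

p(t) = c_1e^(-6t) - c_2e^(6t), q(t) = c_2e^(6t)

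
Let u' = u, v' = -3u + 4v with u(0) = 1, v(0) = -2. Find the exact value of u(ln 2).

2

A = [[1,0],[-3,4]]; eigenvalues λ = 1, 4.
Eigenvectors: (-1,-1) for λ=1, (0,1) for λ=4.
From the initial condition, c_1 = -1, c_2 = -3.
u(ln 2) = (-1)(2^1)(-1) + (-3)(2^4)(0) = 2.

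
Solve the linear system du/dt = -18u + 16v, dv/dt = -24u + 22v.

u(t) = 2C_1e^(6t) - C_2e^(-2t), v(t) = 3C_1e^(6t) - C_2e^(-2t)

Coefficient matrix A = [[-18, 16], [-24, 22]].
Characteristic polynomial det(A - λI) = λ^2 - 4λ - 12 = 0.
Eigenvalues λ = 6, -2.
For λ=6: (A-λI) row 1 is [-24, 16], so an eigenvector is (2, 3).
For λ=-2: (A-λI) row 1 is [-16, 16], so an eigenvector is (-1, -1).
General solution: C_1e^(6t)(2,3) + C_2e^(-2t)(-1,-1).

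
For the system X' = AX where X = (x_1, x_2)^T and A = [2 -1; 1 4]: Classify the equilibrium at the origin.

A = [[2,-1],[1,4]]; det(A-λI) = λ^2 - 6λ + 9.
repeated λ = 3 with a single eigenvector.

unstable improper node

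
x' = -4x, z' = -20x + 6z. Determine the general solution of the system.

x(t) = K_1e^(-4t), z(t) = 2K_1e^(-4t) + K_2e^(6t)

Coefficient matrix A = [[-4, 0], [-20, 6]].
Characteristic polynomial det(A - λI) = λ^2 - 2λ - 24 = 0.
Eigenvalues λ = -4, 6.
For λ=-4: (A-λI) row 2 is [-20, 10], so an eigenvector is (1, 2).
For λ=6: (A-λI) row 1 is [-10, 0], so an eigenvector is (0, 1).
General solution: K_1e^(-4t)(1,2) + K_2e^(6t)(0,1).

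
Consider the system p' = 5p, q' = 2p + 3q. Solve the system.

Coefficient matrix A = [[5, 0], [2, 3]].
Characteristic polynomial det(A - λI) = λ^2 - 8λ + 15 = 0.
Eigenvalues λ = 5, 3.
For λ=5: (A-λI) row 2 is [2, -2], so an eigenvector is (1, 1).
For λ=3: (A-λI) row 1 is [2, 0], so an eigenvector is (0, -1).
General solution: C_1e^(5t)(1,1) + C_2e^(3t)(0,-1).

p(t) = C_1e^(5t), q(t) = C_1e^(5t) - C_2e^(3t)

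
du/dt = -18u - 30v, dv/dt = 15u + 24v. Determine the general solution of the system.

Coefficient matrix A = [[-18, -30], [15, 24]].
Characteristic polynomial det(A - λI) = λ^2 - 6λ + 18 = 0.
Eigenvalues λ = 3 ± 3i (complex conjugate pair).
For λ=3+3i: an eigenvector is (3,-2) - i(-1,1) = (3 + i, -2 - i).
A real fundamental pair from Re and Im of e^((3+3i)t)v: X_1 = e^(3t)(cos(3t)·(3,-2) + sin(3t)·(-1,1)), X_2 = e^(3t)(sin(3t)·(3,-2) - cos(3t)·(-1,1)).
General solution: C_1X_1 + C_2X_2.

u(t) = -C_1e^(3t)sin(3t) + 3C_1e^(3t)cos(3t) + 3C_2e^(3t)sin(3t) + C_2e^(3t)cos(3t), v(t) = C_1e^(3t)sin(3t) - 2C_1e^(3t)cos(3t) - 2C_2e^(3t)sin(3t) - C_2e^(3t)cos(3t)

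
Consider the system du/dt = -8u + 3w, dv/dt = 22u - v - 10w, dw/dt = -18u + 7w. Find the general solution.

Coefficient matrix A = [[-8, 0, 3], [22, -1, -10], [-18, 0, 7]].
det(A - λI) = 0 gives eigenvalues λ = -2, -1, 1.
For λ=-2: eigenvector (1,-2,2).
For λ=-1: eigenvector (0,1,0).
For λ=1: eigenvector (1,-4,3).
General solution: K_1e^(-2t)(1,-2,2) + K_2e^(-t)(0,1,0) + K_3e^(t)(1,-4,3).

u(t) = K_1e^(-2t) + K_3e^(t), v(t) = -2K_1e^(-2t) + K_2e^(-t) - 4K_3e^(t), w(t) = 2K_1e^(-2t) + 3K_3e^(t)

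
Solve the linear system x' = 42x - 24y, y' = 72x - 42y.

Coefficient matrix A = [[42, -24], [72, -42]].
Characteristic polynomial det(A - λI) = λ^2 - 36 = 0.
Eigenvalues λ = -6, 6.
For λ=-6: (A-λI) row 1 is [48, -24], so an eigenvector is (1, 2).
For λ=6: (A-λI) row 1 is [36, -24], so an eigenvector is (-2, -3).
General solution: c_1e^(-6t)(1,2) + c_2e^(6t)(-2,-3).

x(t) = c_1e^(-6t) - 2c_2e^(6t), y(t) = 2c_1e^(-6t) - 3c_2e^(6t)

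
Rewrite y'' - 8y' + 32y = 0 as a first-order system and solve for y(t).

Let x_1 = y, x_2 = y'. Then x_1' = x_2 and x_2' = -32x_1 + 8x_2.
A = [[0,1],[-32,8]]; det(A-λI) = λ^2 - 8λ + 32.
Eigenvalues λ = 4 ± 4i.

y(t) = c_1e^(4t)cos(4t) + c_2e^(4t)sin(4t)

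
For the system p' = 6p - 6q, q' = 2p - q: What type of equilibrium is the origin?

A = [[6,-6],[2,-1]]; det(A-λI) = λ^2 - 5λ + 6.
λ = 2, 3: both positive.

unstable node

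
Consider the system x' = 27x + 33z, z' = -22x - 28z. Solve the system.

x(t) = -c_1e^(-6t) + 3c_2e^(5t), z(t) = c_1e^(-6t) - 2c_2e^(5t)

Coefficient matrix A = [[27, 33], [-22, -28]].
Characteristic polynomial det(A - λI) = λ^2 + λ - 30 = 0.
Eigenvalues λ = -6, 5.
For λ=-6: (A-λI) row 1 is [33, 33], so an eigenvector is (-1, 1).
For λ=5: (A-λI) row 1 is [22, 33], so an eigenvector is (3, -2).
General solution: c_1e^(-6t)(-1,1) + c_2e^(5t)(3,-2).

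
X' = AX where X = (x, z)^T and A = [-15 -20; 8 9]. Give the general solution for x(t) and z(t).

x(t) = C_1e^(-3t)sin(4t) - 2C_1e^(-3t)cos(4t) - 2C_2e^(-3t)sin(4t) - C_2e^(-3t)cos(4t), z(t) = -C_1e^(-3t)sin(4t) + C_1e^(-3t)cos(4t) + C_2e^(-3t)sin(4t) + C_2e^(-3t)cos(4t)

Coefficient matrix A = [[-15, -20], [8, 9]].
Characteristic polynomial det(A - λI) = λ^2 + 6λ + 25 = 0.
Eigenvalues λ = -3 ± 4i (complex conjugate pair).
For λ=-3+4i: an eigenvector is (-2,1) - i(1,-1) = (-2 - i, 1 + i).
A real fundamental pair from Re and Im of e^((-3+4i)t)v: X_1 = e^(-3t)(cos(4t)·(-2,1) + sin(4t)·(1,-1)), X_2 = e^(-3t)(sin(4t)·(-2,1) - cos(4t)·(1,-1)).
General solution: C_1X_1 + C_2X_2.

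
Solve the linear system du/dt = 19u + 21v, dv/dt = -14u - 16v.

u(t) = 3c_1e^(5t) + c_2e^(-2t), v(t) = -2c_1e^(5t) - c_2e^(-2t)

Coefficient matrix A = [[19, 21], [-14, -16]].
Characteristic polynomial det(A - λI) = λ^2 - 3λ - 10 = 0.
Eigenvalues λ = 5, -2.
For λ=5: (A-λI) row 1 is [14, 21], so an eigenvector is (3, -2).
For λ=-2: (A-λI) row 1 is [21, 21], so an eigenvector is (1, -1).
General solution: c_1e^(5t)(3,-2) + c_2e^(-2t)(1,-1).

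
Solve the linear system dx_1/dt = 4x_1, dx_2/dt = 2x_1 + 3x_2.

x_1(t) = C_2e^(4t), x_2(t) = -C_1e^(3t) + 2C_2e^(4t)

Coefficient matrix A = [[4, 0], [2, 3]].
Characteristic polynomial det(A - λI) = λ^2 - 7λ + 12 = 0.
Eigenvalues λ = 3, 4.
For λ=3: (A-λI) row 1 is [1, 0], so an eigenvector is (0, -1).
For λ=4: (A-λI) row 2 is [2, -1], so an eigenvector is (1, 2).
General solution: C_1e^(3t)(0,-1) + C_2e^(4t)(1,2).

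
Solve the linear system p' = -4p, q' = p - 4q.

p(t) = c_2e^(-4t), q(t) = c_1e^(-4t) + c_2te^(-4t) - 3c_2e^(-4t)

Coefficient matrix A = [[-4, 0], [1, -4]].
Characteristic polynomial det(A - λI) = λ^2 + 8λ + 16 = 0.
Single eigenvalue λ = -4 with algebraic multiplicity 2.
Eigenvector v = (0,1); generalized eigenvector w with (A-λI)w=v is (1,-3).
General solution: e^(-4t)[c_1·v + c_2·(t·v + w)].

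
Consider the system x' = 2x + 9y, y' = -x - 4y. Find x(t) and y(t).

x(t) = -3c_1e^(-t) - 3c_2te^(-t) - c_2e^(-t), y(t) = c_1e^(-t) + c_2te^(-t)

Coefficient matrix A = [[2, 9], [-1, -4]].
Characteristic polynomial det(A - λI) = λ^2 + 2λ + 1 = 0.
Single eigenvalue λ = -1 with algebraic multiplicity 2.
Eigenvector v = (-3,1); generalized eigenvector w with (A-λI)w=v is (-1,0).
General solution: e^(-t)[c_1·v + c_2·(t·v + w)].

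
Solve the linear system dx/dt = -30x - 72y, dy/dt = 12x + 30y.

x(t) = 3K_1e^(-6t) + 2K_2e^(6t), y(t) = -K_1e^(-6t) - K_2e^(6t)

Coefficient matrix A = [[-30, -72], [12, 30]].
Characteristic polynomial det(A - λI) = λ^2 - 36 = 0.
Eigenvalues λ = -6, 6.
For λ=-6: (A-λI) row 1 is [-24, -72], so an eigenvector is (3, -1).
For λ=6: (A-λI) row 1 is [-36, -72], so an eigenvector is (2, -1).
General solution: K_1e^(-6t)(3,-1) + K_2e^(6t)(2,-1).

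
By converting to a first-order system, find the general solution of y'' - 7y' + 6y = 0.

Let x_1 = y, x_2 = y'. Then x_1' = x_2 and x_2' = -6x_1 + 7x_2.
A = [[0,1],[-6,7]]; det(A-λI) = λ^2 - 7λ + 6.
Eigenvalues λ = 1, 6 with eigenvectors (1,1), (1,6).

y(t) = c_1e^(t) + c_2e^(6t)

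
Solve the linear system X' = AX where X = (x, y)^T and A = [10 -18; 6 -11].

x(t) = 2C_1e^(t) - 3C_2e^(-2t), y(t) = C_1e^(t) - 2C_2e^(-2t)

Coefficient matrix A = [[10, -18], [6, -11]].
Characteristic polynomial det(A - λI) = λ^2 + λ - 2 = 0.
Eigenvalues λ = 1, -2.
For λ=1: (A-λI) row 1 is [9, -18], so an eigenvector is (2, 1).
For λ=-2: (A-λI) row 1 is [12, -18], so an eigenvector is (-3, -2).
General solution: C_1e^(t)(2,1) + C_2e^(-2t)(-3,-2).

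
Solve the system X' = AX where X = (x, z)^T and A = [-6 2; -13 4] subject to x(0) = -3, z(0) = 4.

x(t) = 23e^(-t)sin(t) - 3e^(-t)cos(t), z(t) = 59e^(-t)sin(t) + 4e^(-t)cos(t)

Coefficient matrix A = [[-6, 2], [-13, 4]].
Characteristic polynomial det(A - λI) = λ^2 + 2λ + 2 = 0.
Eigenvalues λ = -1 ± i (complex conjugate pair).
For λ=-1+i: an eigenvector is (-1,-3) - i(-1,-2) = (-1 + i, -3 + 2i).
A real fundamental pair from Re and Im of e^((-1+i)t)v: X_1 = e^(-t)(cos(t)·(-1,-3) + sin(t)·(-1,-2)), X_2 = e^(-t)(sin(t)·(-1,-3) - cos(t)·(-1,-2)).
General solution: c_1X_1 + c_2X_2.
Applying x(0)=-3, z(0)=4 gives c_1=-10, c_2=-13.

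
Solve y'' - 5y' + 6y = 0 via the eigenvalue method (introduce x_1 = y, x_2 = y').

y(t) = K_1e^(2t) + K_2e^(3t)

Let x_1 = y, x_2 = y'. Then x_1' = x_2 and x_2' = -6x_1 + 5x_2.
A = [[0,1],[-6,5]]; det(A-λI) = λ^2 - 5λ + 6.
Eigenvalues λ = 2, 3 with eigenvectors (1,2), (1,3).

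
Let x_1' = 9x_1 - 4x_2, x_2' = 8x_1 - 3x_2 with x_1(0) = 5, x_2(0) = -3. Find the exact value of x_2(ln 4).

A = [[9,-4],[8,-3]]; eigenvalues λ = 5, 1.
Eigenvectors: (1,1) for λ=5, (-1,-2) for λ=1.
From the initial condition, c_1 = 13, c_2 = 8.
x_2(ln 4) = (13)(4^5)(1) + (8)(4^1)(-2) = 13248.

13248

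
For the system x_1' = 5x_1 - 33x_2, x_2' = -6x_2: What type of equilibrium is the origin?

saddle

A = [[5,-33],[0,-6]]; det(A-λI) = λ^2 + λ - 30.
λ = -6, 5: opposite signs.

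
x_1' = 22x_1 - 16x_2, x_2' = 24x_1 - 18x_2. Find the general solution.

Coefficient matrix A = [[22, -16], [24, -18]].
Characteristic polynomial det(A - λI) = λ^2 - 4λ - 12 = 0.
Eigenvalues λ = 6, -2.
For λ=6: (A-λI) row 1 is [16, -16], so an eigenvector is (1, 1).
For λ=-2: (A-λI) row 1 is [24, -16], so an eigenvector is (-2, -3).
General solution: c_1e^(6t)(1,1) + c_2e^(-2t)(-2,-3).

x_1(t) = c_1e^(6t) - 2c_2e^(-2t), x_2(t) = c_1e^(6t) - 3c_2e^(-2t)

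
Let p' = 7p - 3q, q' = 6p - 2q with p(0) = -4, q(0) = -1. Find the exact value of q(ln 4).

A = [[7,-3],[6,-2]]; eigenvalues λ = 1, 4.
Eigenvectors: (1,2) for λ=1, (-1,-1) for λ=4.
From the initial condition, c_1 = 3, c_2 = 7.
q(ln 4) = (3)(4^1)(2) + (7)(4^4)(-1) = -1768.

-1768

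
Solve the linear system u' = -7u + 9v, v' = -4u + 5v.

Coefficient matrix A = [[-7, 9], [-4, 5]].
Characteristic polynomial det(A - λI) = λ^2 + 2λ + 1 = 0.
Single eigenvalue λ = -1 with algebraic multiplicity 2.
Eigenvector v = (3,2); generalized eigenvector w with (A-λI)w=v is (1,1).
General solution: e^(-t)[K_1·v + K_2·(t·v + w)].

u(t) = 3K_1e^(-t) + 3K_2te^(-t) + K_2e^(-t), v(t) = 2K_1e^(-t) + 2K_2te^(-t) + K_2e^(-t)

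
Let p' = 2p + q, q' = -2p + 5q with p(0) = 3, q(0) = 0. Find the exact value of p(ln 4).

A = [[2,1],[-2,5]]; eigenvalues λ = 3, 4.
Eigenvectors: (-1,-1) for λ=3, (-1,-2) for λ=4.
From the initial condition, c_1 = -6, c_2 = 3.
p(ln 4) = (-6)(4^3)(-1) + (3)(4^4)(-1) = -384.

-384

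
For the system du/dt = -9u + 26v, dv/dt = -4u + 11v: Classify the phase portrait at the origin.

unstable spiral

A = [[-9,26],[-4,11]]; det(A-λI) = λ^2 - 2λ + 5.
λ = 1 ± 2i: positive real part.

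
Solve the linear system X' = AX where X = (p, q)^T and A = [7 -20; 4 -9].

Coefficient matrix A = [[7, -20], [4, -9]].
Characteristic polynomial det(A - λI) = λ^2 + 2λ + 17 = 0.
Eigenvalues λ = -1 ± 4i (complex conjugate pair).
For λ=-1+4i: an eigenvector is (1,0) - i(2,1) = (1 - 2i, 0 - i).
A real fundamental pair from Re and Im of e^((-1+4i)t)v: X_1 = e^(-t)(cos(4t)·(1,0) + sin(4t)·(2,1)), X_2 = e^(-t)(sin(4t)·(1,0) - cos(4t)·(2,1)).
General solution: c_1X_1 + c_2X_2.

p(t) = 2c_1e^(-t)sin(4t) + c_1e^(-t)cos(4t) + c_2e^(-t)sin(4t) - 2c_2e^(-t)cos(4t), q(t) = c_1e^(-t)sin(4t) - c_2e^(-t)cos(4t)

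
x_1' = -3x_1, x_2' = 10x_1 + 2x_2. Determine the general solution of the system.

x_1(t) = K_1e^(-3t), x_2(t) = -2K_1e^(-3t) + K_2e^(2t)

Coefficient matrix A = [[-3, 0], [10, 2]].
Characteristic polynomial det(A - λI) = λ^2 + λ - 6 = 0.
Eigenvalues λ = -3, 2.
For λ=-3: (A-λI) row 2 is [10, 5], so an eigenvector is (1, -2).
For λ=2: (A-λI) row 1 is [-5, 0], so an eigenvector is (0, 1).
General solution: K_1e^(-3t)(1,-2) + K_2e^(2t)(0,1).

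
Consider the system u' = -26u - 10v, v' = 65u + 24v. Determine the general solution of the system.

Coefficient matrix A = [[-26, -10], [65, 24]].
Characteristic polynomial det(A - λI) = λ^2 + 2λ + 26 = 0.
Eigenvalues λ = -1 ± 5i (complex conjugate pair).
For λ=-1+5i: an eigenvector is (1,-2) - i(-1,3) = (1 + i, -2 - 3i).
A real fundamental pair from Re and Im of e^((-1+5i)t)v: X_1 = e^(-t)(cos(5t)·(1,-2) + sin(5t)·(-1,3)), X_2 = e^(-t)(sin(5t)·(1,-2) - cos(5t)·(-1,3)).
General solution: c_1X_1 + c_2X_2.

u(t) = -c_1e^(-t)sin(5t) + c_1e^(-t)cos(5t) + c_2e^(-t)sin(5t) + c_2e^(-t)cos(5t), v(t) = 3c_1e^(-t)sin(5t) - 2c_1e^(-t)cos(5t) - 2c_2e^(-t)sin(5t) - 3c_2e^(-t)cos(5t)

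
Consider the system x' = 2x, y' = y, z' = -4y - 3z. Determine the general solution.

Coefficient matrix A = [[2, 0, 0], [0, 1, 0], [0, -4, -3]].
det(A - λI) = 0 gives eigenvalues λ = 2, 1, -3.
For λ=2: eigenvector (1,0,0).
For λ=1: eigenvector (0,1,-1).
For λ=-3: eigenvector (0,0,1).
General solution: C_1e^(2t)(1,0,0) + C_2e^(t)(0,1,-1) + C_3e^(-3t)(0,0,1).

x(t) = C_1e^(2t), y(t) = C_2e^(t), z(t) = -C_2e^(t) + C_3e^(-3t)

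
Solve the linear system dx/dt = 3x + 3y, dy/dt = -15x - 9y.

Coefficient matrix A = [[3, 3], [-15, -9]].
Characteristic polynomial det(A - λI) = λ^2 + 6λ + 18 = 0.
Eigenvalues λ = -3 ± 3i (complex conjugate pair).
For λ=-3+3i: an eigenvector is (0,-1) - i(-1,2) = (0 + i, -1 - 2i).
A real fundamental pair from Re and Im of e^((-3+3i)t)v: X_1 = e^(-3t)(cos(3t)·(0,-1) + sin(3t)·(-1,2)), X_2 = e^(-3t)(sin(3t)·(0,-1) - cos(3t)·(-1,2)).
General solution: K_1X_1 + K_2X_2.

x(t) = -K_1e^(-3t)sin(3t) + K_2e^(-3t)cos(3t), y(t) = 2K_1e^(-3t)sin(3t) - K_1e^(-3t)cos(3t) - K_2e^(-3t)sin(3t) - 2K_2e^(-3t)cos(3t)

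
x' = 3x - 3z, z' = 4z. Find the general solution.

Coefficient matrix A = [[3, -3], [0, 4]].
Characteristic polynomial det(A - λI) = λ^2 - 7λ + 12 = 0.
Eigenvalues λ = 3, 4.
For λ=3: (A-λI) row 1 is [0, -3], so an eigenvector is (-1, 0).
For λ=4: (A-λI) row 1 is [-1, -3], so an eigenvector is (-3, 1).
General solution: K_1e^(3t)(-1,0) + K_2e^(4t)(-3,1).

x(t) = -K_1e^(3t) - 3K_2e^(4t), z(t) = K_2e^(4t)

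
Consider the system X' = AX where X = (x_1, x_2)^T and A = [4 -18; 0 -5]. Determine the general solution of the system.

Coefficient matrix A = [[4, -18], [0, -5]].
Characteristic polynomial det(A - λI) = λ^2 + λ - 20 = 0.
Eigenvalues λ = 4, -5.
For λ=4: (A-λI) row 1 is [0, -18], so an eigenvector is (-1, 0).
For λ=-5: (A-λI) row 1 is [9, -18], so an eigenvector is (2, 1).
General solution: K_1e^(4t)(-1,0) + K_2e^(-5t)(2,1).

x_1(t) = -K_1e^(4t) + 2K_2e^(-5t), x_2(t) = K_2e^(-5t)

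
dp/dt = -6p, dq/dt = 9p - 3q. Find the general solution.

Coefficient matrix A = [[-6, 0], [9, -3]].
Characteristic polynomial det(A - λI) = λ^2 + 9λ + 18 = 0.
Eigenvalues λ = -3, -6.
For λ=-3: (A-λI) row 1 is [-3, 0], so an eigenvector is (0, -1).
For λ=-6: (A-λI) row 2 is [9, 3], so an eigenvector is (-1, 3).
General solution: K_1e^(-3t)(0,-1) + K_2e^(-6t)(-1,3).

p(t) = -K_2e^(-6t), q(t) = -K_1e^(-3t) + 3K_2e^(-6t)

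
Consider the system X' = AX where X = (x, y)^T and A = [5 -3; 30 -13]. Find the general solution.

x(t) = -C_1e^(-4t)sin(3t) + C_2e^(-4t)cos(3t), y(t) = -3C_1e^(-4t)sin(3t) + C_1e^(-4t)cos(3t) + C_2e^(-4t)sin(3t) + 3C_2e^(-4t)cos(3t)

Coefficient matrix A = [[5, -3], [30, -13]].
Characteristic polynomial det(A - λI) = λ^2 + 8λ + 25 = 0.
Eigenvalues λ = -4 ± 3i (complex conjugate pair).
For λ=-4+3i: an eigenvector is (0,1) - i(-1,-3) = (0 + i, 1 + 3i).
A real fundamental pair from Re and Im of e^((-4+3i)t)v: X_1 = e^(-4t)(cos(3t)·(0,1) + sin(3t)·(-1,-3)), X_2 = e^(-4t)(sin(3t)·(0,1) - cos(3t)·(-1,-3)).
General solution: C_1X_1 + C_2X_2.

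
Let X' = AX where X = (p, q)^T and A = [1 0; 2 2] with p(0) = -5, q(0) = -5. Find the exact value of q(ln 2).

A = [[1,0],[2,2]]; eigenvalues λ = 1, 2.
Eigenvectors: (1,-2) for λ=1, (0,-1) for λ=2.
From the initial condition, c_1 = -5, c_2 = 15.
q(ln 2) = (-5)(2^1)(-2) + (15)(2^2)(-1) = -40.

-40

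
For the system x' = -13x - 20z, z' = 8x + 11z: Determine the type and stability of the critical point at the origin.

A = [[-13,-20],[8,11]]; det(A-λI) = λ^2 + 2λ + 17.
λ = -1 ± 4i: negative real part.

stable spiral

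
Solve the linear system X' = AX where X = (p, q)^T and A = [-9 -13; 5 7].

Coefficient matrix A = [[-9, -13], [5, 7]].
Characteristic polynomial det(A - λI) = λ^2 + 2λ + 2 = 0.
Eigenvalues λ = -1 ± i (complex conjugate pair).
For λ=-1+i: an eigenvector is (-3,2) - i(-2,1) = (-3 + 2i, 2 - i).
A real fundamental pair from Re and Im of e^((-1+i)t)v: X_1 = e^(-t)(cos(t)·(-3,2) + sin(t)·(-2,1)), X_2 = e^(-t)(sin(t)·(-3,2) - cos(t)·(-2,1)).
General solution: c_1X_1 + c_2X_2.

p(t) = -2c_1e^(-t)sin(t) - 3c_1e^(-t)cos(t) - 3c_2e^(-t)sin(t) + 2c_2e^(-t)cos(t), q(t) = c_1e^(-t)sin(t) + 2c_1e^(-t)cos(t) + 2c_2e^(-t)sin(t) - c_2e^(-t)cos(t)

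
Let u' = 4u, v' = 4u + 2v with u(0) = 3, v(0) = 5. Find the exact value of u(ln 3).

A = [[4,0],[4,2]]; eigenvalues λ = 4, 2.
Eigenvectors: (-1,-2) for λ=4, (0,-1) for λ=2.
From the initial condition, c_1 = -3, c_2 = 1.
u(ln 3) = (-3)(3^4)(-1) + (1)(3^2)(0) = 243.

243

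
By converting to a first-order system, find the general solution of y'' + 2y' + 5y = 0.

y(t) = c_1e^(-t)cos(2t) + c_2e^(-t)sin(2t)

Let x_1 = y, x_2 = y'. Then x_1' = x_2 and x_2' = -5x_1 - 2x_2.
A = [[0,1],[-5,-2]]; det(A-λI) = λ^2 + 2λ + 5.
Eigenvalues λ = -1 ± 2i.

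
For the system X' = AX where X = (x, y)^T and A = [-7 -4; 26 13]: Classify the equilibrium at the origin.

A = [[-7,-4],[26,13]]; det(A-λI) = λ^2 - 6λ + 13.
λ = 3 ± 2i: positive real part.

unstable spiral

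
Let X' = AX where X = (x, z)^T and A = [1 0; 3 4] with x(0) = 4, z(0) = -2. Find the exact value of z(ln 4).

A = [[1,0],[3,4]]; eigenvalues λ = 1, 4.
Eigenvectors: (-1,1) for λ=1, (0,1) for λ=4.
From the initial condition, c_1 = -4, c_2 = 2.
z(ln 4) = (-4)(4^1)(1) + (2)(4^4)(1) = 496.

496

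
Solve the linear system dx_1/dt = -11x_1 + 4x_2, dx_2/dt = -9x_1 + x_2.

x_1(t) = 2K_1e^(-5t) + 2K_2te^(-5t) - K_2e^(-5t), x_2(t) = 3K_1e^(-5t) + 3K_2te^(-5t) - K_2e^(-5t)

Coefficient matrix A = [[-11, 4], [-9, 1]].
Characteristic polynomial det(A - λI) = λ^2 + 10λ + 25 = 0.
Single eigenvalue λ = -5 with algebraic multiplicity 2.
Eigenvector v = (2,3); generalized eigenvector w with (A-λI)w=v is (-1,-1).
General solution: e^(-5t)[K_1·v + K_2·(t·v + w)].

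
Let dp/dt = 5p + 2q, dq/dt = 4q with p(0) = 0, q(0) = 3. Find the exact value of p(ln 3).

A = [[5,2],[0,4]]; eigenvalues λ = 5, 4.
Eigenvectors: (-1,0) for λ=5, (2,-1) for λ=4.
From the initial condition, c_1 = -6, c_2 = -3.
p(ln 3) = (-6)(3^5)(-1) + (-3)(3^4)(2) = 972.

972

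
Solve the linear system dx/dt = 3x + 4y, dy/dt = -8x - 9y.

Coefficient matrix A = [[3, 4], [-8, -9]].
Characteristic polynomial det(A - λI) = λ^2 + 6λ + 5 = 0.
Eigenvalues λ = -1, -5.
For λ=-1: (A-λI) row 1 is [4, 4], so an eigenvector is (-1, 1).
For λ=-5: (A-λI) row 1 is [8, 4], so an eigenvector is (-1, 2).
General solution: K_1e^(-t)(-1,1) + K_2e^(-5t)(-1,2).

x(t) = -K_1e^(-t) - K_2e^(-5t), y(t) = K_1e^(-t) + 2K_2e^(-5t)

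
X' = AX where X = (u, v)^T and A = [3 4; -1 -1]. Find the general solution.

u(t) = 2K_1e^(t) + 2K_2te^(t) - K_2e^(t), v(t) = -K_1e^(t) - K_2te^(t) + K_2e^(t)

Coefficient matrix A = [[3, 4], [-1, -1]].
Characteristic polynomial det(A - λI) = λ^2 - 2λ + 1 = 0.
Single eigenvalue λ = 1 with algebraic multiplicity 2.
Eigenvector v = (2,-1); generalized eigenvector w with (A-λI)w=v is (-1,1).
General solution: e^(t)[K_1·v + K_2·(t·v + w)].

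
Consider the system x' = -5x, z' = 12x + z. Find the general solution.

Coefficient matrix A = [[-5, 0], [12, 1]].
Characteristic polynomial det(A - λI) = λ^2 + 4λ - 5 = 0.
Eigenvalues λ = 1, -5.
For λ=1: (A-λI) row 1 is [-6, 0], so an eigenvector is (0, -1).
For λ=-5: (A-λI) row 2 is [12, 6], so an eigenvector is (1, -2).
General solution: c_1e^(t)(0,-1) + c_2e^(-5t)(1,-2).

x(t) = c_2e^(-5t), z(t) = -c_1e^(t) - 2c_2e^(-5t)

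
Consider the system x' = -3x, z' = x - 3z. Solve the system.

x(t) = c_2e^(-3t), z(t) = c_1e^(-3t) + c_2te^(-3t) + 2c_2e^(-3t)

Coefficient matrix A = [[-3, 0], [1, -3]].
Characteristic polynomial det(A - λI) = λ^2 + 6λ + 9 = 0.
Single eigenvalue λ = -3 with algebraic multiplicity 2.
Eigenvector v = (0,1); generalized eigenvector w with (A-λI)w=v is (1,2).
General solution: e^(-3t)[c_1·v + c_2·(t·v + w)].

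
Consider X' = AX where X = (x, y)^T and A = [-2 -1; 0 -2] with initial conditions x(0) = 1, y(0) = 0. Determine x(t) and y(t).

Coefficient matrix A = [[-2, -1], [0, -2]].
Characteristic polynomial det(A - λI) = λ^2 + 4λ + 4 = 0.
Single eigenvalue λ = -2 with algebraic multiplicity 2.
Eigenvector v = (1,0); generalized eigenvector w with (A-λI)w=v is (2,-1).
General solution: e^(-2t)[c_1·v + c_2·(t·v + w)].
Applying x(0)=1, y(0)=0 gives c_1=1, c_2=0.

x(t) = e^(-2t), y(t) = 0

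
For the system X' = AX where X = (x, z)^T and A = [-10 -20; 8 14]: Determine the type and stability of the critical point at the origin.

A = [[-10,-20],[8,14]]; det(A-λI) = λ^2 - 4λ + 20.
λ = 2 ± 4i: positive real part.

unstable spiral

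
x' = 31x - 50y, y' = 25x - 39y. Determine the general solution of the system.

x(t) = 3c_1e^(-4t)sin(5t) - c_1e^(-4t)cos(5t) - c_2e^(-4t)sin(5t) - 3c_2e^(-4t)cos(5t), y(t) = 2c_1e^(-4t)sin(5t) - c_1e^(-4t)cos(5t) - c_2e^(-4t)sin(5t) - 2c_2e^(-4t)cos(5t)

Coefficient matrix A = [[31, -50], [25, -39]].
Characteristic polynomial det(A - λI) = λ^2 + 8λ + 41 = 0.
Eigenvalues λ = -4 ± 5i (complex conjugate pair).
For λ=-4+5i: an eigenvector is (-1,-1) - i(3,2) = (-1 - 3i, -1 - 2i).
A real fundamental pair from Re and Im of e^((-4+5i)t)v: X_1 = e^(-4t)(cos(5t)·(-1,-1) + sin(5t)·(3,2)), X_2 = e^(-4t)(sin(5t)·(-1,-1) - cos(5t)·(3,2)).
General solution: c_1X_1 + c_2X_2.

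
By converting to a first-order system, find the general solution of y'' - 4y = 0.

Let x_1 = y, x_2 = y'. Then x_1' = x_2 and x_2' = 4x_1.
A = [[0,1],[4,0]]; det(A-λI) = λ^2 - 4.
Eigenvalues λ = 2, -2 with eigenvectors (1,2), (1,-2).

y(t) = C_1e^(2t) + C_2e^(-2t)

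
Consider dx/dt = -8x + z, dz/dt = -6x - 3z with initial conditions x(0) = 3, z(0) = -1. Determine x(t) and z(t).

Coefficient matrix A = [[-8, 1], [-6, -3]].
Characteristic polynomial det(A - λI) = λ^2 + 11λ + 30 = 0.
Eigenvalues λ = -6, -5.
For λ=-6: (A-λI) row 1 is [-2, 1], so an eigenvector is (1, 2).
For λ=-5: (A-λI) row 1 is [-3, 1], so an eigenvector is (-1, -3).
General solution: c_1e^(-6t)(1,2) + c_2e^(-5t)(-1,-3).
Applying x(0)=3, z(0)=-1 gives c_1=10, c_2=7.

x(t) = -7e^(-5t) + 10e^(-6t), z(t) = -21e^(-5t) + 20e^(-6t)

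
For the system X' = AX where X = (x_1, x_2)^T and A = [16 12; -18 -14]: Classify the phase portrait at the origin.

saddle

A = [[16,12],[-18,-14]]; det(A-λI) = λ^2 - 2λ - 8.
λ = -2, 4: opposite signs.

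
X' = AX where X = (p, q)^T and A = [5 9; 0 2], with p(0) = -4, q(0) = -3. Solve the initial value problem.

Coefficient matrix A = [[5, 9], [0, 2]].
Characteristic polynomial det(A - λI) = λ^2 - 7λ + 10 = 0.
Eigenvalues λ = 5, 2.
For λ=5: (A-λI) row 1 is [0, 9], so an eigenvector is (-1, 0).
For λ=2: (A-λI) row 1 is [3, 9], so an eigenvector is (-3, 1).
General solution: c_1e^(5t)(-1,0) + c_2e^(2t)(-3,1).
Applying p(0)=-4, q(0)=-3 gives c_1=13, c_2=-3.

p(t) = -13e^(5t) + 9e^(2t), q(t) = -3e^(2t)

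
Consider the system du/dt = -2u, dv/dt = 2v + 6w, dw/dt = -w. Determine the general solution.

u(t) = c_3e^(-2t), v(t) = -2c_1e^(-t) + c_2e^(2t), w(t) = c_1e^(-t)

Coefficient matrix A = [[-2, 0, 0], [0, 2, 6], [0, 0, -1]].
det(A - λI) = 0 gives eigenvalues λ = -1, 2, -2.
For λ=-1: eigenvector (0,-2,1).
For λ=2: eigenvector (0,1,0).
For λ=-2: eigenvector (1,0,0).
General solution: c_1e^(-t)(0,-2,1) + c_2e^(2t)(0,1,0) + c_3e^(-2t)(1,0,0).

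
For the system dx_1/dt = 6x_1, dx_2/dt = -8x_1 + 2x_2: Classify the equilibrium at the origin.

A = [[6,0],[-8,2]]; det(A-λI) = λ^2 - 8λ + 12.
λ = 2, 6: both positive.

unstable node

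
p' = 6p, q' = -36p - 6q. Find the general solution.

p(t) = -C_1e^(6t), q(t) = 3C_1e^(6t) - C_2e^(-6t)

Coefficient matrix A = [[6, 0], [-36, -6]].
Characteristic polynomial det(A - λI) = λ^2 - 36 = 0.
Eigenvalues λ = 6, -6.
For λ=6: (A-λI) row 2 is [-36, -12], so an eigenvector is (-1, 3).
For λ=-6: (A-λI) row 1 is [12, 0], so an eigenvector is (0, -1).
General solution: C_1e^(6t)(-1,3) + C_2e^(-6t)(0,-1).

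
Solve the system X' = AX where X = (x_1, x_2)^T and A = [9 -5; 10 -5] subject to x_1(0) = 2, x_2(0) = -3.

x_1(t) = 29e^(2t)sin(t) + 2e^(2t)cos(t), x_2(t) = 41e^(2t)sin(t) - 3e^(2t)cos(t)

Coefficient matrix A = [[9, -5], [10, -5]].
Characteristic polynomial det(A - λI) = λ^2 - 4λ + 5 = 0.
Eigenvalues λ = 2 ± i (complex conjugate pair).
For λ=2+i: an eigenvector is (2,3) - i(-1,-1) = (2 + i, 3 + i).
A real fundamental pair from Re and Im of e^((2+i)t)v: X_1 = e^(2t)(cos(t)·(2,3) + sin(t)·(-1,-1)), X_2 = e^(2t)(sin(t)·(2,3) - cos(t)·(-1,-1)).
General solution: c_1X_1 + c_2X_2.
Applying x_1(0)=2, x_2(0)=-3 gives c_1=-5, c_2=12.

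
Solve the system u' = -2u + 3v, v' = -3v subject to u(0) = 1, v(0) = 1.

Coefficient matrix A = [[-2, 3], [0, -3]].
Characteristic polynomial det(A - λI) = λ^2 + 5λ + 6 = 0.
Eigenvalues λ = -3, -2.
For λ=-3: (A-λI) row 1 is [1, 3], so an eigenvector is (-3, 1).
For λ=-2: (A-λI) row 1 is [0, 3], so an eigenvector is (1, 0).
General solution: K_1e^(-3t)(-3,1) + K_2e^(-2t)(1,0).
Applying u(0)=1, v(0)=1 gives K_1=1, K_2=4.

u(t) = 4e^(-2t) - 3e^(-3t), v(t) = e^(-3t)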